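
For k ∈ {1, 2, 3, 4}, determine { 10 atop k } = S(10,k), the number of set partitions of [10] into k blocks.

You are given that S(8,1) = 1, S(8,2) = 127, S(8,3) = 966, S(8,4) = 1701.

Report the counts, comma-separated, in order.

1, 511, 9330, 34105

@9  (9,1):1·1+0→1, (9,2):127·2+1→255, (9,3):966·3+127→3025, (9,4):1701·4+966→7770
@10  (10,1):1·1+0→1, (10,2):255·2+1→511, (10,3):3025·3+255→9330, (10,4):7770·4+3025→34105
Read S(10,1) = 1, S(10,2) = 511, S(10,3) = 9330, S(10,4) = 34105.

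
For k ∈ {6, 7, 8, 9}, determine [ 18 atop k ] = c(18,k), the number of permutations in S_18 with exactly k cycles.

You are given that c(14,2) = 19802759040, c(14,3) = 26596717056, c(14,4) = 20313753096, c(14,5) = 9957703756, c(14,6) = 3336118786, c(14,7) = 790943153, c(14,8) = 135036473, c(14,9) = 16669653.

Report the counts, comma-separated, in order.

369012649234384, 110228466184200, 24871845297936, 4308105301929

[15] T[15,3]:14*26596717056+19802759040=392156797824 · T[15,4]:14*20313753096+26596717056=310989260400 · T[15,5]:14*9957703756+20313753096=159721605680 · T[15,6]:14*3336118786+9957703756=56663366760 · T[15,7]:14*790943153+3336118786=14409322928 · T[15,8]:14*135036473+790943153=2681453775 · T[15,9]:14*16669653+135036473=368411615
[16] T[16,4]:15*310989260400+392156797824=5056995703824 · T[16,5]:15*159721605680+310989260400=2706813345600 · T[16,6]:15*56663366760+159721605680=1009672107080 · T[16,7]:15*14409322928+56663366760=272803210680 · T[16,8]:15*2681453775+14409322928=54631129553 · T[16,9]:15*368411615+2681453775=8207628000
[17] T[17,5]:16*2706813345600+5056995703824=48366009233424 · T[17,6]:16*1009672107080+2706813345600=18861567058880 · T[17,7]:16*272803210680+1009672107080=5374523477960 · T[17,8]:16*54631129553+272803210680=1146901283528 · T[17,9]:16*8207628000+54631129553=185953177553
[18] T[18,6]:17*18861567058880+48366009233424=369012649234384 · T[18,7]:17*5374523477960+18861567058880=110228466184200 · T[18,8]:17*1146901283528+5374523477960=24871845297936 · T[18,9]:17*185953177553+1146901283528=4308105301929
Read c(18,6) = 369012649234384, c(18,7) = 110228466184200, c(18,8) = 24871845297936, c(18,9) = 4308105301929.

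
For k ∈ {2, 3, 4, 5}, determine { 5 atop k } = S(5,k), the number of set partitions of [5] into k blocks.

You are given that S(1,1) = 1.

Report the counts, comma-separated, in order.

15, 25, 10, 1

[2] T[2,1]:1*1+0=1 · T[2,2]:2*0+1=1
[3] T[3,1]:1*1+0=1 · T[3,2]:2*1+1=3 · T[3,3]:3*0+1=1
[4] T[4,1]:1*1+0=1 · T[4,2]:2*3+1=7 · T[4,3]:3*1+3=6 · T[4,4]:4*0+1=1
[5] T[5,2]:2*7+1=15 · T[5,3]:3*6+7=25 · T[5,4]:4*1+6=10 · T[5,5]:5*0+1=1
Read S(5,2) = 15, S(5,3) = 25, S(5,4) = 10, S(5,5) = 1.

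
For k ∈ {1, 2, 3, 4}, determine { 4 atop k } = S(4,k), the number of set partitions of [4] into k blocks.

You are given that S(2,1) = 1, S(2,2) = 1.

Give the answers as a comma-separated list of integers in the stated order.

1, 7, 6, 1

@3  (3,1):1·1+0→1, (3,2):1·2+1→3, (3,3):0·3+1→1
@4  (4,1):1·1+0→1, (4,2):3·2+1→7, (4,3):1·3+3→6, (4,4):0·4+1→1
Read S(4,1) = 1, S(4,2) = 7, S(4,3) = 6, S(4,4) = 1.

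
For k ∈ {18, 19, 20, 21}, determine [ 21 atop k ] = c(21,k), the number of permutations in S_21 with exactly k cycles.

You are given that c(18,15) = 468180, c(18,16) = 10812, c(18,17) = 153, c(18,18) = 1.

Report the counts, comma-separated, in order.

r19: T_19,16=18×10812+468180=662796; T_19,17=18×153+10812=13566; T_19,18=18×1+153=171; T_19,19=18×0+1=1
r20: T_20,17=19×13566+662796=920550; T_20,18=19×171+13566=16815; T_20,19=19×1+171=190; T_20,20=19×0+1=1
r21: T_21,18=20×16815+920550=1256850; T_21,19=20×190+16815=20615; T_21,20=20×1+190=210; T_21,21=20×0+1=1
Read c(21,18) = 1256850, c(21,19) = 20615, c(21,20) = 210, c(21,21) = 1.

1256850, 20615, 210, 1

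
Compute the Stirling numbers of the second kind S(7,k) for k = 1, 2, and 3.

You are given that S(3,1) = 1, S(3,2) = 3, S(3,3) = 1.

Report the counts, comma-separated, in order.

@4  (4,1):1·1+0→1, (4,2):3·2+1→7, (4,3):1·3+3→6
@5  (5,1):1·1+0→1, (5,2):7·2+1→15, (5,3):6·3+7→25
@6  (6,1):1·1+0→1, (6,2):15·2+1→31, (6,3):25·3+15→90
@7  (7,1):1·1+0→1, (7,2):31·2+1→63, (7,3):90·3+31→301
Read S(7,1) = 1, S(7,2) = 63, S(7,3) = 301.

1, 63, 301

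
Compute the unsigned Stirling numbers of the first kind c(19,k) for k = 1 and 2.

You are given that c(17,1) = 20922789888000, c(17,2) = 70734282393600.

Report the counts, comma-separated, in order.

[18] T[18,1]:17*20922789888000+0=355687428096000 · T[18,2]:17*70734282393600+20922789888000=1223405590579200
[19] T[19,1]:18*355687428096000+0=6402373705728000 · T[19,2]:18*1223405590579200+355687428096000=22376988058521600
Read c(19,1) = 6402373705728000, c(19,2) = 22376988058521600.

6402373705728000, 22376988058521600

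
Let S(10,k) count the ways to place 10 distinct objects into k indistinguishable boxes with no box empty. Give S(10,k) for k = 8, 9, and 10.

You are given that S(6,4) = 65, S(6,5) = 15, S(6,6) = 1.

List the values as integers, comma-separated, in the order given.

row 7: T[7][5]=5·15+65=140  T[7][6]=6·1+15=21  T[7][7]=7·0+1=1
row 8: T[8][6]=6·21+140=266  T[8][7]=7·1+21=28  T[8][8]=8·0+1=1
row 9: T[9][7]=7·28+266=462  T[9][8]=8·1+28=36  T[9][9]=9·0+1=1
row 10: T[10][8]=8·36+462=750  T[10][9]=9·1+36=45  T[10][10]=10·0+1=1
Read S(10,8) = 750, S(10,9) = 45, S(10,10) = 1.

750, 45, 1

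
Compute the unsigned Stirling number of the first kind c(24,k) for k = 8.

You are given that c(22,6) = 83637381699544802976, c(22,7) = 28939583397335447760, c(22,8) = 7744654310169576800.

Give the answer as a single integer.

5304713715525445812976

[23] T[23,7]:22*28939583397335447760+83637381699544802976=720308216440924653696 · T[23,8]:22*7744654310169576800+28939583397335447760=199321978221066137360
[24] T[24,8]:23*199321978221066137360+720308216440924653696=5304713715525445812976
Read c(24,8) = 5304713715525445812976.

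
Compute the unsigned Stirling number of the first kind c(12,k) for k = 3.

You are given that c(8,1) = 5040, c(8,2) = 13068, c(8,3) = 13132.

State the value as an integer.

150917976

[9] T[9,1]:8*5040+0=40320 · T[9,2]:8*13068+5040=109584 · T[9,3]:8*13132+13068=118124
[10] T[10,1]:9*40320+0=362880 · T[10,2]:9*109584+40320=1026576 · T[10,3]:9*118124+109584=1172700
[11] T[11,2]:10*1026576+362880=10628640 · T[11,3]:10*1172700+1026576=12753576
[12] T[12,3]:11*12753576+10628640=150917976
Read c(12,3) = 150917976.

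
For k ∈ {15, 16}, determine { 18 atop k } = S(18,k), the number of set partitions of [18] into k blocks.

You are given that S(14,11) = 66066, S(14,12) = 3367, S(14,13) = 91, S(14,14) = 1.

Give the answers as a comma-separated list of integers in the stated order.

367200, 9996

@15  (15,12):3367·12+66066→106470, (15,13):91·13+3367→4550, (15,14):1·14+91→105, (15,15):0·15+1→1
@16  (16,13):4550·13+106470→165620, (16,14):105·14+4550→6020, (16,15):1·15+105→120, (16,16):0·16+1→1
@17  (17,14):6020·14+165620→249900, (17,15):120·15+6020→7820, (17,16):1·16+120→136
@18  (18,15):7820·15+249900→367200, (18,16):136·16+7820→9996
Read S(18,15) = 367200, S(18,16) = 9996.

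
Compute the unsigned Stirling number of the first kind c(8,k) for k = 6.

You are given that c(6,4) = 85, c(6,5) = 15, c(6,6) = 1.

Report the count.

322

[7] T[7,5]:6*15+85=175 · T[7,6]:6*1+15=21
[8] T[8,6]:7*21+175=322
Read c(8,6) = 322.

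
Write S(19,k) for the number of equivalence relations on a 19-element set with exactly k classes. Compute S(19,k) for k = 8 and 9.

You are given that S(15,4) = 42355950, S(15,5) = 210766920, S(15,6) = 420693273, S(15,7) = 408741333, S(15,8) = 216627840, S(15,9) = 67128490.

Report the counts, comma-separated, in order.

row 16: T[16][5]=5·210766920+42355950=1096190550  T[16][6]=6·420693273+210766920=2734926558  T[16][7]=7·408741333+420693273=3281882604  T[16][8]=8·216627840+408741333=2141764053  T[16][9]=9·67128490+216627840=820784250
row 17: T[17][6]=6·2734926558+1096190550=17505749898  T[17][7]=7·3281882604+2734926558=25708104786  T[17][8]=8·2141764053+3281882604=20415995028  T[17][9]=9·820784250+2141764053=9528822303
row 18: T[18][7]=7·25708104786+17505749898=197462483400  T[18][8]=8·20415995028+25708104786=189036065010  T[18][9]=9·9528822303+20415995028=106175395755
row 19: T[19][8]=8·189036065010+197462483400=1709751003480  T[19][9]=9·106175395755+189036065010=1144614626805
Read S(19,8) = 1709751003480, S(19,9) = 1144614626805.

1709751003480, 1144614626805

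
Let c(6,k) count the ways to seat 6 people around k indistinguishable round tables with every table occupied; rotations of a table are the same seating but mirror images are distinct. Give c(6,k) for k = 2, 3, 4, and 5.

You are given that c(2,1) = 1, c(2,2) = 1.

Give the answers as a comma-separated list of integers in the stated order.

274, 225, 85, 15

i=3: T(3,1)=0+2·1=2 | T(3,2)=1+2·1=3 | T(3,3)=1+2·0=1
i=4: T(4,1)=0+3·2=6 | T(4,2)=2+3·3=11 | T(4,3)=3+3·1=6 | T(4,4)=1+3·0=1
i=5: T(5,1)=0+4·6=24 | T(5,2)=6+4·11=50 | T(5,3)=11+4·6=35 | T(5,4)=6+4·1=10 | T(5,5)=1+4·0=1
i=6: T(6,2)=24+5·50=274 | T(6,3)=50+5·35=225 | T(6,4)=35+5·10=85 | T(6,5)=10+5·1=15
Read c(6,2) = 274, c(6,3) = 225, c(6,4) = 85, c(6,5) = 15.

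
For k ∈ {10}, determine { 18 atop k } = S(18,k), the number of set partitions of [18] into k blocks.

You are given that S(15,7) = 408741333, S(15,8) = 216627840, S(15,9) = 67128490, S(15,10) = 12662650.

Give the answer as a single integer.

i=16: T(16,8)=408741333+8·216627840=2141764053 | T(16,9)=216627840+9·67128490=820784250 | T(16,10)=67128490+10·12662650=193754990
i=17: T(17,9)=2141764053+9·820784250=9528822303 | T(17,10)=820784250+10·193754990=2758334150
i=18: T(18,10)=9528822303+10·2758334150=37112163803
Read S(18,10) = 37112163803.

37112163803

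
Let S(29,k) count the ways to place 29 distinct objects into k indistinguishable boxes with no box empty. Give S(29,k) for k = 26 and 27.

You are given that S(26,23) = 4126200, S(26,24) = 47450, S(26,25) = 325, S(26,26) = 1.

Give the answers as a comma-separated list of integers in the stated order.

[27] T[27,24]:24*47450+4126200=5265000 · T[27,25]:25*325+47450=55575 · T[27,26]:26*1+325=351 · T[27,27]:27*0+1=1
[28] T[28,25]:25*55575+5265000=6654375 · T[28,26]:26*351+55575=64701 · T[28,27]:27*1+351=378
[29] T[29,26]:26*64701+6654375=8336601 · T[29,27]:27*378+64701=74907
Read S(29,26) = 8336601, S(29,27) = 74907.

8336601, 74907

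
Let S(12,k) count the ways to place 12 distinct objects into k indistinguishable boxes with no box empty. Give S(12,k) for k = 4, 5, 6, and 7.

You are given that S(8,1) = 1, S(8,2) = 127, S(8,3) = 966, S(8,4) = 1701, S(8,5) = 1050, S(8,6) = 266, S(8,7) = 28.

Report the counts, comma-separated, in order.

611501, 1379400, 1323652, 627396

[9] T[9,1]:1*1+0=1 · T[9,2]:2*127+1=255 · T[9,3]:3*966+127=3025 · T[9,4]:4*1701+966=7770 · T[9,5]:5*1050+1701=6951 · T[9,6]:6*266+1050=2646 · T[9,7]:7*28+266=462
[10] T[10,2]:2*255+1=511 · T[10,3]:3*3025+255=9330 · T[10,4]:4*7770+3025=34105 · T[10,5]:5*6951+7770=42525 · T[10,6]:6*2646+6951=22827 · T[10,7]:7*462+2646=5880
[11] T[11,3]:3*9330+511=28501 · T[11,4]:4*34105+9330=145750 · T[11,5]:5*42525+34105=246730 · T[11,6]:6*22827+42525=179487 · T[11,7]:7*5880+22827=63987
[12] T[12,4]:4*145750+28501=611501 · T[12,5]:5*246730+145750=1379400 · T[12,6]:6*179487+246730=1323652 · T[12,7]:7*63987+179487=627396
Read S(12,4) = 611501, S(12,5) = 1379400, S(12,6) = 1323652, S(12,7) = 627396.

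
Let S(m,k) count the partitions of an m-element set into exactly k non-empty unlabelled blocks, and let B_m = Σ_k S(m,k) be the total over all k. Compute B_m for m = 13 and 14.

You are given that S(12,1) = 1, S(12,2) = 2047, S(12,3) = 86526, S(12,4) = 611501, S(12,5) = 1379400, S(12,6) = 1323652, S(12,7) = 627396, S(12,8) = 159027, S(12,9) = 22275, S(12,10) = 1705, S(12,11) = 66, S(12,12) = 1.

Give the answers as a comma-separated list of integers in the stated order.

27644437, 190899322

@13  (13,1):1·1+0→1, (13,2):2047·2+1→4095, (13,3):86526·3+2047→261625, (13,4):611501·4+86526→2532530, (13,5):1379400·5+611501→7508501, (13,6):1323652·6+1379400→9321312, (13,7):627396·7+1323652→5715424, (13,8):159027·8+627396→1899612, (13,9):22275·9+159027→359502, (13,10):1705·10+22275→39325, (13,11):66·11+1705→2431, (13,12):1·12+66→78, (13,13):0·13+1→1
@14  (14,1):1·1+0→1, (14,2):4095·2+1→8191, (14,3):261625·3+4095→788970, (14,4):2532530·4+261625→10391745, (14,5):7508501·5+2532530→40075035, (14,6):9321312·6+7508501→63436373, (14,7):5715424·7+9321312→49329280, (14,8):1899612·8+5715424→20912320, (14,9):359502·9+1899612→5135130, (14,10):39325·10+359502→752752, (14,11):2431·11+39325→66066, (14,12):78·12+2431→3367, (14,13):1·13+78→91, (14,14):0·14+1→1
B_13 = ΣS(13,k) = 1+4095+261625+2532530+7508501+9321312+5715424+1899612+359502+39325+2431+78+1 = 27644437
B_14 = ΣS(14,k) = 1+8191+788970+10391745+40075035+63436373+49329280+20912320+5135130+752752+66066+3367+91+1 = 190899322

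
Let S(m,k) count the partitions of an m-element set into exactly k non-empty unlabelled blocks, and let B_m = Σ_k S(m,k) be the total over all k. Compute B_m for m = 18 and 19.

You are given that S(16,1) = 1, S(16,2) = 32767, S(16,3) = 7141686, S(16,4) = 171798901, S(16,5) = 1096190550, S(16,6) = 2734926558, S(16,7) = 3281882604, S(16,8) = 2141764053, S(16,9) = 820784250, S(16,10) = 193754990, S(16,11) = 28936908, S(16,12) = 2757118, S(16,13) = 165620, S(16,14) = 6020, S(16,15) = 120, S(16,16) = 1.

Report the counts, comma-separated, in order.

@17  (17,1):1·1+0→1, (17,2):32767·2+1→65535, (17,3):7141686·3+32767→21457825, (17,4):171798901·4+7141686→694337290, (17,5):1096190550·5+171798901→5652751651, (17,6):2734926558·6+1096190550→17505749898, (17,7):3281882604·7+2734926558→25708104786, (17,8):2141764053·8+3281882604→20415995028, (17,9):820784250·9+2141764053→9528822303, (17,10):193754990·10+820784250→2758334150, (17,11):28936908·11+193754990→512060978, (17,12):2757118·12+28936908→62022324, (17,13):165620·13+2757118→4910178, (17,14):6020·14+165620→249900, (17,15):120·15+6020→7820, (17,16):1·16+120→136, (17,17):0·17+1→1
@18  (18,1):1·1+0→1, (18,2):65535·2+1→131071, (18,3):21457825·3+65535→64439010, (18,4):694337290·4+21457825→2798806985, (18,5):5652751651·5+694337290→28958095545, (18,6):17505749898·6+5652751651→110687251039, (18,7):25708104786·7+17505749898→197462483400, (18,8):20415995028·8+25708104786→189036065010, (18,9):9528822303·9+20415995028→106175395755, (18,10):2758334150·10+9528822303→37112163803, (18,11):512060978·11+2758334150→8391004908, (18,12):62022324·12+512060978→1256328866, (18,13):4910178·13+62022324→125854638, (18,14):249900·14+4910178→8408778, (18,15):7820·15+249900→367200, (18,16):136·16+7820→9996, (18,17):1·17+136→153, (18,18):0·18+1→1
@19  (19,1):1·1+0→1, (19,2):131071·2+1→262143, (19,3):64439010·3+131071→193448101, (19,4):2798806985·4+64439010→11259666950, (19,5):28958095545·5+2798806985→147589284710, (19,6):110687251039·6+28958095545→693081601779, (19,7):197462483400·7+110687251039→1492924634839, (19,8):189036065010·8+197462483400→1709751003480, (19,9):106175395755·9+189036065010→1144614626805, (19,10):37112163803·10+106175395755→477297033785, (19,11):8391004908·11+37112163803→129413217791, (19,12):1256328866·12+8391004908→23466951300, (19,13):125854638·13+1256328866→2892439160, (19,14):8408778·14+125854638→243577530, (19,15):367200·15+8408778→13916778, (19,16):9996·16+367200→527136, (19,17):153·17+9996→12597, (19,18):1·18+153→171, (19,19):0·19+1→1
B_18 = ΣS(18,k) = 1+131071+64439010+2798806985+28958095545+110687251039+197462483400+189036065010+106175395755+37112163803+8391004908+1256328866+125854638+8408778+367200+9996+153+1 = 682076806159
B_19 = ΣS(19,k) = 1+262143+193448101+11259666950+147589284710+693081601779+1492924634839+1709751003480+1144614626805+477297033785+129413217791+23466951300+2892439160+243577530+13916778+527136+12597+171+1 = 5832742205057

682076806159, 5832742205057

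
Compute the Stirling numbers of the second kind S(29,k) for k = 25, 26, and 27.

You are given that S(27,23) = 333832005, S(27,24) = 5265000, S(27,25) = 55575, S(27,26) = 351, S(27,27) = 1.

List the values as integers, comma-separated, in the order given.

626551380, 8336601, 74907

row 28: T[28][24]=24·5265000+333832005=460192005  T[28][25]=25·55575+5265000=6654375  T[28][26]=26·351+55575=64701  T[28][27]=27·1+351=378
row 29: T[29][25]=25·6654375+460192005=626551380  T[29][26]=26·64701+6654375=8336601  T[29][27]=27·378+64701=74907
Read S(29,25) = 626551380, S(29,26) = 8336601, S(29,27) = 74907.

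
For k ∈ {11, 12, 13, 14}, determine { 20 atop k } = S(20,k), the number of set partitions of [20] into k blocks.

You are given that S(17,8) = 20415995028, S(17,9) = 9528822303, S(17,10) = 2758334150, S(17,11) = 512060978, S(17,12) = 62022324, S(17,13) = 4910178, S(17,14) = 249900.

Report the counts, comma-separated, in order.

1900842429486, 411016633391, 61068660380, 6302524580

[18] T[18,9]:9*9528822303+20415995028=106175395755 · T[18,10]:10*2758334150+9528822303=37112163803 · T[18,11]:11*512060978+2758334150=8391004908 · T[18,12]:12*62022324+512060978=1256328866 · T[18,13]:13*4910178+62022324=125854638 · T[18,14]:14*249900+4910178=8408778
[19] T[19,10]:10*37112163803+106175395755=477297033785 · T[19,11]:11*8391004908+37112163803=129413217791 · T[19,12]:12*1256328866+8391004908=23466951300 · T[19,13]:13*125854638+1256328866=2892439160 · T[19,14]:14*8408778+125854638=243577530
[20] T[20,11]:11*129413217791+477297033785=1900842429486 · T[20,12]:12*23466951300+129413217791=411016633391 · T[20,13]:13*2892439160+23466951300=61068660380 · T[20,14]:14*243577530+2892439160=6302524580
Read S(20,11) = 1900842429486, S(20,12) = 411016633391, S(20,13) = 61068660380, S(20,14) = 6302524580.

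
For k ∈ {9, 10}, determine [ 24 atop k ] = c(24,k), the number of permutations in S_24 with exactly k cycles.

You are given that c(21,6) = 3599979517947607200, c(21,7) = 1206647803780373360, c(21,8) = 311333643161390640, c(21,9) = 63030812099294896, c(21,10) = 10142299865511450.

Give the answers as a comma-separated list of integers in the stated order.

i=22: T(22,7)=3599979517947607200+21·1206647803780373360=28939583397335447760 | T(22,8)=1206647803780373360+21·311333643161390640=7744654310169576800 | T(22,9)=311333643161390640+21·63030812099294896=1634980697246583456 | T(22,10)=63030812099294896+21·10142299865511450=276019109275035346
i=23: T(23,8)=28939583397335447760+22·7744654310169576800=199321978221066137360 | T(23,9)=7744654310169576800+22·1634980697246583456=43714229649594412832 | T(23,10)=1634980697246583456+22·276019109275035346=7707401101297361068
i=24: T(24,9)=199321978221066137360+23·43714229649594412832=1204749260161737632496 | T(24,10)=43714229649594412832+23·7707401101297361068=220984454979433717396
Read c(24,9) = 1204749260161737632496, c(24,10) = 220984454979433717396.

1204749260161737632496, 220984454979433717396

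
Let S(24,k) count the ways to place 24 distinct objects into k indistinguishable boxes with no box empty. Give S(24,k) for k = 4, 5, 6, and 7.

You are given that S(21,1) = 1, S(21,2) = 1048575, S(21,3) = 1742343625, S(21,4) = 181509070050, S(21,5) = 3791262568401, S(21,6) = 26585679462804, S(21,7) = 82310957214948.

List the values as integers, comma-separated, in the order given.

i=22: T(22,2)=1+2·1048575=2097151 | T(22,3)=1048575+3·1742343625=5228079450 | T(22,4)=1742343625+4·181509070050=727778623825 | T(22,5)=181509070050+5·3791262568401=19137821912055 | T(22,6)=3791262568401+6·26585679462804=163305339345225 | T(22,7)=26585679462804+7·82310957214948=602762379967440
i=23: T(23,3)=2097151+3·5228079450=15686335501 | T(23,4)=5228079450+4·727778623825=2916342574750 | T(23,5)=727778623825+5·19137821912055=96416888184100 | T(23,6)=19137821912055+6·163305339345225=998969857983405 | T(23,7)=163305339345225+7·602762379967440=4382641999117305
i=24: T(24,4)=15686335501+4·2916342574750=11681056634501 | T(24,5)=2916342574750+5·96416888184100=485000783495250 | T(24,6)=96416888184100+6·998969857983405=6090236036084530 | T(24,7)=998969857983405+7·4382641999117305=31677463851804540
Read S(24,4) = 11681056634501, S(24,5) = 485000783495250, S(24,6) = 6090236036084530, S(24,7) = 31677463851804540.

11681056634501, 485000783495250, 6090236036084530, 31677463851804540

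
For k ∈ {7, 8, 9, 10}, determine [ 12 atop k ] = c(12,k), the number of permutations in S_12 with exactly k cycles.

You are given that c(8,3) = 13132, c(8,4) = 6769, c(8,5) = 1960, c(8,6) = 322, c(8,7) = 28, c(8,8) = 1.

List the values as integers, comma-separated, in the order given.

2637558, 357423, 32670, 1925

[9] T[9,4]:8*6769+13132=67284 · T[9,5]:8*1960+6769=22449 · T[9,6]:8*322+1960=4536 · T[9,7]:8*28+322=546 · T[9,8]:8*1+28=36 · T[9,9]:8*0+1=1
[10] T[10,5]:9*22449+67284=269325 · T[10,6]:9*4536+22449=63273 · T[10,7]:9*546+4536=9450 · T[10,8]:9*36+546=870 · T[10,9]:9*1+36=45 · T[10,10]:9*0+1=1
[11] T[11,6]:10*63273+269325=902055 · T[11,7]:10*9450+63273=157773 · T[11,8]:10*870+9450=18150 · T[11,9]:10*45+870=1320 · T[11,10]:10*1+45=55
[12] T[12,7]:11*157773+902055=2637558 · T[12,8]:11*18150+157773=357423 · T[12,9]:11*1320+18150=32670 · T[12,10]:11*55+1320=1925
Read c(12,7) = 2637558, c(12,8) = 357423, c(12,9) = 32670, c(12,10) = 1925.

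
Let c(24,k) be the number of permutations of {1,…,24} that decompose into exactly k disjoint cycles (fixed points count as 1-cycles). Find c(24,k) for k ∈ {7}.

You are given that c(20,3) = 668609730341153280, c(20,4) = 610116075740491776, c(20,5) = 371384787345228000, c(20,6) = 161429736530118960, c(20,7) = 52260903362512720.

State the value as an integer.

18588776355051949776576

row 21: T[21][4]=20·610116075740491776+668609730341153280=12870931245150988800  T[21][5]=20·371384787345228000+610116075740491776=8037811822645051776  T[21][6]=20·161429736530118960+371384787345228000=3599979517947607200  T[21][7]=20·52260903362512720+161429736530118960=1206647803780373360
row 22: T[22][5]=21·8037811822645051776+12870931245150988800=181664979520697076096  T[22][6]=21·3599979517947607200+8037811822645051776=83637381699544802976  T[22][7]=21·1206647803780373360+3599979517947607200=28939583397335447760
row 23: T[23][6]=22·83637381699544802976+181664979520697076096=2021687376910682741568  T[23][7]=22·28939583397335447760+83637381699544802976=720308216440924653696
row 24: T[24][7]=23·720308216440924653696+2021687376910682741568=18588776355051949776576
Read c(24,7) = 18588776355051949776576.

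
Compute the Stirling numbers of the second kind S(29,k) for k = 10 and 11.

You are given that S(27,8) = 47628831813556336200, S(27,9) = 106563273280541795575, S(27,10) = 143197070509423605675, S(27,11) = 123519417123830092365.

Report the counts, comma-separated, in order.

r28: T_28,9=9×106563273280541795575+47628831813556336200=1006698291338432496375; T_28,10=10×143197070509423605675+106563273280541795575=1538533978374777852325; T_28,11=11×123519417123830092365+143197070509423605675=1501910658871554621690
r29: T_29,10=10×1538533978374777852325+1006698291338432496375=16392038075086211019625; T_29,11=11×1501910658871554621690+1538533978374777852325=18059551225961878690915
Read S(29,10) = 16392038075086211019625, S(29,11) = 18059551225961878690915.

16392038075086211019625, 18059551225961878690915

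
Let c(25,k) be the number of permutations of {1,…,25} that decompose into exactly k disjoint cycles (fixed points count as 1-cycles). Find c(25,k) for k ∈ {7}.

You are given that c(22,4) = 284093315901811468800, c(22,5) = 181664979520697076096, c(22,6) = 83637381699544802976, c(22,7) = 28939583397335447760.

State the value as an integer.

496910165055549644836800

r23: T_23,5=22×181664979520697076096+284093315901811468800=4280722865357147142912; T_23,6=22×83637381699544802976+181664979520697076096=2021687376910682741568; T_23,7=22×28939583397335447760+83637381699544802976=720308216440924653696
r24: T_24,6=23×2021687376910682741568+4280722865357147142912=50779532534302850198976; T_24,7=23×720308216440924653696+2021687376910682741568=18588776355051949776576
r25: T_25,7=24×18588776355051949776576+50779532534302850198976=496910165055549644836800
Read c(25,7) = 496910165055549644836800.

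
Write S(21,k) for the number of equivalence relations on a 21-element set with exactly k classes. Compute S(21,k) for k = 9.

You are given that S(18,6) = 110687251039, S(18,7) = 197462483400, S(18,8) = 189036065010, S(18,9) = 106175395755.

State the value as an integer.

123272476465204

@19  (19,7):197462483400·7+110687251039→1492924634839, (19,8):189036065010·8+197462483400→1709751003480, (19,9):106175395755·9+189036065010→1144614626805
@20  (20,8):1709751003480·8+1492924634839→15170932662679, (20,9):1144614626805·9+1709751003480→12011282644725
@21  (21,9):12011282644725·9+15170932662679→123272476465204
Read S(21,9) = 123272476465204.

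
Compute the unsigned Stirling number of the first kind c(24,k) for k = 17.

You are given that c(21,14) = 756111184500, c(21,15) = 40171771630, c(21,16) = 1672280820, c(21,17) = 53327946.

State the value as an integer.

r22: T_22,15=21×40171771630+756111184500=1599718388730; T_22,16=21×1672280820+40171771630=75289668850; T_22,17=21×53327946+1672280820=2792167686
r23: T_23,16=22×75289668850+1599718388730=3256091103430; T_23,17=22×2792167686+75289668850=136717357942
r24: T_24,17=23×136717357942+3256091103430=6400590336096
Read c(24,17) = 6400590336096.

6400590336096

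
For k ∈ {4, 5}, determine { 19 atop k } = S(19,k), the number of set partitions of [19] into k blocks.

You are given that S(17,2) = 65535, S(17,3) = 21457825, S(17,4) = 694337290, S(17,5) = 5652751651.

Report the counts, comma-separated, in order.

[18] T[18,3]:3*21457825+65535=64439010 · T[18,4]:4*694337290+21457825=2798806985 · T[18,5]:5*5652751651+694337290=28958095545
[19] T[19,4]:4*2798806985+64439010=11259666950 · T[19,5]:5*28958095545+2798806985=147589284710
Read S(19,4) = 11259666950, S(19,5) = 147589284710.

11259666950, 147589284710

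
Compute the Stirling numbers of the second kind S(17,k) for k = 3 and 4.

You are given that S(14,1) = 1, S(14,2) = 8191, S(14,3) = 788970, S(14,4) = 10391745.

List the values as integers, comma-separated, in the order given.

[15] T[15,1]:1*1+0=1 · T[15,2]:2*8191+1=16383 · T[15,3]:3*788970+8191=2375101 · T[15,4]:4*10391745+788970=42355950
[16] T[16,2]:2*16383+1=32767 · T[16,3]:3*2375101+16383=7141686 · T[16,4]:4*42355950+2375101=171798901
[17] T[17,3]:3*7141686+32767=21457825 · T[17,4]:4*171798901+7141686=694337290
Read S(17,3) = 21457825, S(17,4) = 694337290.

21457825, 694337290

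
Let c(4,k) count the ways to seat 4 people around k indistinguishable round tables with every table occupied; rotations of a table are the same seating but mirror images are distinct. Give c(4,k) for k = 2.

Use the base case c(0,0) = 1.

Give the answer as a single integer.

[1] T[1,1]:0*0+1=1
[2] T[2,1]:1*1+0=1 · T[2,2]:1*0+1=1
[3] T[3,1]:2*1+0=2 · T[3,2]:2*1+1=3
[4] T[4,2]:3*3+2=11
Read c(4,2) = 11.

11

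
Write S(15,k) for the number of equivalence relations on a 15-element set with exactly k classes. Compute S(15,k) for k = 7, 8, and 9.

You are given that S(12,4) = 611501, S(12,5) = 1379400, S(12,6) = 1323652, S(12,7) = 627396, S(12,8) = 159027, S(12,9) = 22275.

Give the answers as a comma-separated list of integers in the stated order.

r13: T_13,5=5×1379400+611501=7508501; T_13,6=6×1323652+1379400=9321312; T_13,7=7×627396+1323652=5715424; T_13,8=8×159027+627396=1899612; T_13,9=9×22275+159027=359502
r14: T_14,6=6×9321312+7508501=63436373; T_14,7=7×5715424+9321312=49329280; T_14,8=8×1899612+5715424=20912320; T_14,9=9×359502+1899612=5135130
r15: T_15,7=7×49329280+63436373=408741333; T_15,8=8×20912320+49329280=216627840; T_15,9=9×5135130+20912320=67128490
Read S(15,7) = 408741333, S(15,8) = 216627840, S(15,9) = 67128490.

408741333, 216627840, 67128490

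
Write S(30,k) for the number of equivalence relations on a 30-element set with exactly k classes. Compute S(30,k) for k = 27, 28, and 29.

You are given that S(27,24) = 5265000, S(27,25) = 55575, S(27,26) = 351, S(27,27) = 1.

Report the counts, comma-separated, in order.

10359090, 86275, 435

row 28: T[28][25]=25·55575+5265000=6654375  T[28][26]=26·351+55575=64701  T[28][27]=27·1+351=378  T[28][28]=28·0+1=1
row 29: T[29][26]=26·64701+6654375=8336601  T[29][27]=27·378+64701=74907  T[29][28]=28·1+378=406  T[29][29]=29·0+1=1
row 30: T[30][27]=27·74907+8336601=10359090  T[30][28]=28·406+74907=86275  T[30][29]=29·1+406=435
Read S(30,27) = 10359090, S(30,28) = 86275, S(30,29) = 435.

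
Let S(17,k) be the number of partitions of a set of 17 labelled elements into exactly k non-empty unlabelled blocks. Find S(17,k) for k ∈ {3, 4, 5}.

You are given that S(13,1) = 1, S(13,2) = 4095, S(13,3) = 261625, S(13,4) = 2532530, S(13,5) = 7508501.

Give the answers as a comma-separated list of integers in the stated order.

21457825, 694337290, 5652751651

@14  (14,1):1·1+0→1, (14,2):4095·2+1→8191, (14,3):261625·3+4095→788970, (14,4):2532530·4+261625→10391745, (14,5):7508501·5+2532530→40075035
@15  (15,1):1·1+0→1, (15,2):8191·2+1→16383, (15,3):788970·3+8191→2375101, (15,4):10391745·4+788970→42355950, (15,5):40075035·5+10391745→210766920
@16  (16,2):16383·2+1→32767, (16,3):2375101·3+16383→7141686, (16,4):42355950·4+2375101→171798901, (16,5):210766920·5+42355950→1096190550
@17  (17,3):7141686·3+32767→21457825, (17,4):171798901·4+7141686→694337290, (17,5):1096190550·5+171798901→5652751651
Read S(17,3) = 21457825, S(17,4) = 694337290, S(17,5) = 5652751651.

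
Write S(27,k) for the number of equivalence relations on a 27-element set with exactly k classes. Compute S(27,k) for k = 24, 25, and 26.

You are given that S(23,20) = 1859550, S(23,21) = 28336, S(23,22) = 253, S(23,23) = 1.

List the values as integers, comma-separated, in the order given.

5265000, 55575, 351

[24] T[24,21]:21*28336+1859550=2454606 · T[24,22]:22*253+28336=33902 · T[24,23]:23*1+253=276 · T[24,24]:24*0+1=1
[25] T[25,22]:22*33902+2454606=3200450 · T[25,23]:23*276+33902=40250 · T[25,24]:24*1+276=300 · T[25,25]:25*0+1=1
[26] T[26,23]:23*40250+3200450=4126200 · T[26,24]:24*300+40250=47450 · T[26,25]:25*1+300=325 · T[26,26]:26*0+1=1
[27] T[27,24]:24*47450+4126200=5265000 · T[27,25]:25*325+47450=55575 · T[27,26]:26*1+325=351
Read S(27,24) = 5265000, S(27,25) = 55575, S(27,26) = 351.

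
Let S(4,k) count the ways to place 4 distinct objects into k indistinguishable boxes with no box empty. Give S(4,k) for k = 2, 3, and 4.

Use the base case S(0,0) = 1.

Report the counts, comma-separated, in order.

[1] T[1,1]:1*0+1=1
[2] T[2,1]:1*1+0=1 · T[2,2]:2*0+1=1
[3] T[3,1]:1*1+0=1 · T[3,2]:2*1+1=3 · T[3,3]:3*0+1=1
[4] T[4,2]:2*3+1=7 · T[4,3]:3*1+3=6 · T[4,4]:4*0+1=1
Read S(4,2) = 7, S(4,3) = 6, S(4,4) = 1.

7, 6, 1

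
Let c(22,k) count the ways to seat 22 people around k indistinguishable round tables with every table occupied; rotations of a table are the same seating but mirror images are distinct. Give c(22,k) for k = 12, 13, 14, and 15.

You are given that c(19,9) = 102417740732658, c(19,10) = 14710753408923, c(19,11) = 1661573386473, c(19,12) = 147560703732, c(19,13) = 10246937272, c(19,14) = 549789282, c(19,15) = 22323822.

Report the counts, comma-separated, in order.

4154823851430525, 373100999802531, 27188611869881, 1599718388730

row 20: T[20][10]=19·14710753408923+102417740732658=381922055502195  T[20][11]=19·1661573386473+14710753408923=46280647751910  T[20][12]=19·147560703732+1661573386473=4465226757381  T[20][13]=19·10246937272+147560703732=342252511900  T[20][14]=19·549789282+10246937272=20692933630  T[20][15]=19·22323822+549789282=973941900
row 21: T[21][11]=20·46280647751910+381922055502195=1307535010540395  T[21][12]=20·4465226757381+46280647751910=135585182899530  T[21][13]=20·342252511900+4465226757381=11310276995381  T[21][14]=20·20692933630+342252511900=756111184500  T[21][15]=20·973941900+20692933630=40171771630
row 22: T[22][12]=21·135585182899530+1307535010540395=4154823851430525  T[22][13]=21·11310276995381+135585182899530=373100999802531  T[22][14]=21·756111184500+11310276995381=27188611869881  T[22][15]=21·40171771630+756111184500=1599718388730
Read c(22,12) = 4154823851430525, c(22,13) = 373100999802531, c(22,14) = 27188611869881, c(22,15) = 1599718388730.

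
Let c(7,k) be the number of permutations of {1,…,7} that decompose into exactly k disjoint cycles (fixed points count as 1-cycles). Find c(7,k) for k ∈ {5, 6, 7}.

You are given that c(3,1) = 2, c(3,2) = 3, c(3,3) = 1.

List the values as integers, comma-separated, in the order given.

175, 21, 1

i=4: T(4,2)=2+3·3=11 | T(4,3)=3+3·1=6 | T(4,4)=1+3·0=1
i=5: T(5,3)=11+4·6=35 | T(5,4)=6+4·1=10 | T(5,5)=1+4·0=1
i=6: T(6,4)=35+5·10=85 | T(6,5)=10+5·1=15 | T(6,6)=1+5·0=1
i=7: T(7,5)=85+6·15=175 | T(7,6)=15+6·1=21 | T(7,7)=1+6·0=1
Read c(7,5) = 175, c(7,6) = 21, c(7,7) = 1.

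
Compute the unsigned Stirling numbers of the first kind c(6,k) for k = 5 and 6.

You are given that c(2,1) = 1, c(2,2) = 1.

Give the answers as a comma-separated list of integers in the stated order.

15, 1

@3  (3,2):1·2+1→3, (3,3):0·2+1→1
@4  (4,3):1·3+3→6, (4,4):0·3+1→1
@5  (5,4):1·4+6→10, (5,5):0·4+1→1
@6  (6,5):1·5+10→15, (6,6):0·5+1→1
Read c(6,5) = 15, c(6,6) = 1.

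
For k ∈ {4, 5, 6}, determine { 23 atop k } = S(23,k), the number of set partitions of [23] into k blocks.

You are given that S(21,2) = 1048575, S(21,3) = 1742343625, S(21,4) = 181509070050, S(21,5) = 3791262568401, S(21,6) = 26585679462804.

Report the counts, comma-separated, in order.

@22  (22,3):1742343625·3+1048575→5228079450, (22,4):181509070050·4+1742343625→727778623825, (22,5):3791262568401·5+181509070050→19137821912055, (22,6):26585679462804·6+3791262568401→163305339345225
@23  (23,4):727778623825·4+5228079450→2916342574750, (23,5):19137821912055·5+727778623825→96416888184100, (23,6):163305339345225·6+19137821912055→998969857983405
Read S(23,4) = 2916342574750, S(23,5) = 96416888184100, S(23,6) = 998969857983405.

2916342574750, 96416888184100, 998969857983405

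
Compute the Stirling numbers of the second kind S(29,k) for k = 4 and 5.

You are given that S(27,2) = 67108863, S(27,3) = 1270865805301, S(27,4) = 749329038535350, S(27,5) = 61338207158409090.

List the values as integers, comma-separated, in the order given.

11998160744311570, 1540200411172850701

[28] T[28,3]:3*1270865805301+67108863=3812664524766 · T[28,4]:4*749329038535350+1270865805301=2998587019946701 · T[28,5]:5*61338207158409090+749329038535350=307440364830580800
[29] T[29,4]:4*2998587019946701+3812664524766=11998160744311570 · T[29,5]:5*307440364830580800+2998587019946701=1540200411172850701
Read S(29,4) = 11998160744311570, S(29,5) = 1540200411172850701.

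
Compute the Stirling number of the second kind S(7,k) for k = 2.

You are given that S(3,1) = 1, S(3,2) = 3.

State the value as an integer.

i=4: T(4,1)=0+1·1=1 | T(4,2)=1+2·3=7
i=5: T(5,1)=0+1·1=1 | T(5,2)=1+2·7=15
i=6: T(6,1)=0+1·1=1 | T(6,2)=1+2·15=31
i=7: T(7,2)=1+2·31=63
Read S(7,2) = 63.

63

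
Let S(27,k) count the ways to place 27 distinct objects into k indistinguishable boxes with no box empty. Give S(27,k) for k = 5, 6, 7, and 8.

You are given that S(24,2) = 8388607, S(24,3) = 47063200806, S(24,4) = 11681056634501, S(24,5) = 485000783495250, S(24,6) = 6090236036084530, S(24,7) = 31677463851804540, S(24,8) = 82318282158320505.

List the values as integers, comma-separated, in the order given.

61338207158409090, 1359801318005044551, 11647571772911241531, 47628831813556336200

[25] T[25,3]:3*47063200806+8388607=141197991025 · T[25,4]:4*11681056634501+47063200806=46771289738810 · T[25,5]:5*485000783495250+11681056634501=2436684974110751 · T[25,6]:6*6090236036084530+485000783495250=37026417000002430 · T[25,7]:7*31677463851804540+6090236036084530=227832482998716310 · T[25,8]:8*82318282158320505+31677463851804540=690223721118368580
[26] T[26,4]:4*46771289738810+141197991025=187226356946265 · T[26,5]:5*2436684974110751+46771289738810=12230196160292565 · T[26,6]:6*37026417000002430+2436684974110751=224595186974125331 · T[26,7]:7*227832482998716310+37026417000002430=1631853797991016600 · T[26,8]:8*690223721118368580+227832482998716310=5749622251945664950
[27] T[27,5]:5*12230196160292565+187226356946265=61338207158409090 · T[27,6]:6*224595186974125331+12230196160292565=1359801318005044551 · T[27,7]:7*1631853797991016600+224595186974125331=11647571772911241531 · T[27,8]:8*5749622251945664950+1631853797991016600=47628831813556336200
Read S(27,5) = 61338207158409090, S(27,6) = 1359801318005044551, S(27,7) = 11647571772911241531, S(27,8) = 47628831813556336200.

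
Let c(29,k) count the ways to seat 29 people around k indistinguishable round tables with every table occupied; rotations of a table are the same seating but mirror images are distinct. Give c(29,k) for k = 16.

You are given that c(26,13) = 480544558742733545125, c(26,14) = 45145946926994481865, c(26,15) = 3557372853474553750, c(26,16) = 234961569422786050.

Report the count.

16532187926098943672490

@27  (27,14):45145946926994481865·26+480544558742733545125→1654339178844590073615, (27,15):3557372853474553750·26+45145946926994481865→137637641117332879365, (27,16):234961569422786050·26+3557372853474553750→9666373658466991050
@28  (28,15):137637641117332879365·27+1654339178844590073615→5370555489012577816470, (28,16):9666373658466991050·27+137637641117332879365→398629729895941637715
@29  (29,16):398629729895941637715·28+5370555489012577816470→16532187926098943672490
Read c(29,16) = 16532187926098943672490.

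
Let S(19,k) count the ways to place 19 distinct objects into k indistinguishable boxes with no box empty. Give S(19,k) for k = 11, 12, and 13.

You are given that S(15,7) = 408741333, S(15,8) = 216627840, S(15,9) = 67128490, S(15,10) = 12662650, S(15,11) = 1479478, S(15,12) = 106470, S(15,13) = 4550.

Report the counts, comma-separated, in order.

129413217791, 23466951300, 2892439160

r16: T_16,8=8×216627840+408741333=2141764053; T_16,9=9×67128490+216627840=820784250; T_16,10=10×12662650+67128490=193754990; T_16,11=11×1479478+12662650=28936908; T_16,12=12×106470+1479478=2757118; T_16,13=13×4550+106470=165620
r17: T_17,9=9×820784250+2141764053=9528822303; T_17,10=10×193754990+820784250=2758334150; T_17,11=11×28936908+193754990=512060978; T_17,12=12×2757118+28936908=62022324; T_17,13=13×165620+2757118=4910178
r18: T_18,10=10×2758334150+9528822303=37112163803; T_18,11=11×512060978+2758334150=8391004908; T_18,12=12×62022324+512060978=1256328866; T_18,13=13×4910178+62022324=125854638
r19: T_19,11=11×8391004908+37112163803=129413217791; T_19,12=12×1256328866+8391004908=23466951300; T_19,13=13×125854638+1256328866=2892439160
Read S(19,11) = 129413217791, S(19,12) = 23466951300, S(19,13) = 2892439160.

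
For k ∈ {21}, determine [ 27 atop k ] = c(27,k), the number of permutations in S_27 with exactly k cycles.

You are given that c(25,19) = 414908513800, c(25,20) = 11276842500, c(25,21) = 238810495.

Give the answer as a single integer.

@26  (26,20):11276842500·25+414908513800→696829576300, (26,21):238810495·25+11276842500→17247104875
@27  (27,21):17247104875·26+696829576300→1145254303050
Read c(27,21) = 1145254303050.

1145254303050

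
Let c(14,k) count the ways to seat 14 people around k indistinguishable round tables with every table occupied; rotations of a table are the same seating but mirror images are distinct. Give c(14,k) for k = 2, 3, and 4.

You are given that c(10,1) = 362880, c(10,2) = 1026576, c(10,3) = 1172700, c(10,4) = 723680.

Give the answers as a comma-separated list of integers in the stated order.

19802759040, 26596717056, 20313753096

@11  (11,1):362880·10+0→3628800, (11,2):1026576·10+362880→10628640, (11,3):1172700·10+1026576→12753576, (11,4):723680·10+1172700→8409500
@12  (12,1):3628800·11+0→39916800, (12,2):10628640·11+3628800→120543840, (12,3):12753576·11+10628640→150917976, (12,4):8409500·11+12753576→105258076
@13  (13,1):39916800·12+0→479001600, (13,2):120543840·12+39916800→1486442880, (13,3):150917976·12+120543840→1931559552, (13,4):105258076·12+150917976→1414014888
@14  (14,2):1486442880·13+479001600→19802759040, (14,3):1931559552·13+1486442880→26596717056, (14,4):1414014888·13+1931559552→20313753096
Read c(14,2) = 19802759040, c(14,3) = 26596717056, c(14,4) = 20313753096.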